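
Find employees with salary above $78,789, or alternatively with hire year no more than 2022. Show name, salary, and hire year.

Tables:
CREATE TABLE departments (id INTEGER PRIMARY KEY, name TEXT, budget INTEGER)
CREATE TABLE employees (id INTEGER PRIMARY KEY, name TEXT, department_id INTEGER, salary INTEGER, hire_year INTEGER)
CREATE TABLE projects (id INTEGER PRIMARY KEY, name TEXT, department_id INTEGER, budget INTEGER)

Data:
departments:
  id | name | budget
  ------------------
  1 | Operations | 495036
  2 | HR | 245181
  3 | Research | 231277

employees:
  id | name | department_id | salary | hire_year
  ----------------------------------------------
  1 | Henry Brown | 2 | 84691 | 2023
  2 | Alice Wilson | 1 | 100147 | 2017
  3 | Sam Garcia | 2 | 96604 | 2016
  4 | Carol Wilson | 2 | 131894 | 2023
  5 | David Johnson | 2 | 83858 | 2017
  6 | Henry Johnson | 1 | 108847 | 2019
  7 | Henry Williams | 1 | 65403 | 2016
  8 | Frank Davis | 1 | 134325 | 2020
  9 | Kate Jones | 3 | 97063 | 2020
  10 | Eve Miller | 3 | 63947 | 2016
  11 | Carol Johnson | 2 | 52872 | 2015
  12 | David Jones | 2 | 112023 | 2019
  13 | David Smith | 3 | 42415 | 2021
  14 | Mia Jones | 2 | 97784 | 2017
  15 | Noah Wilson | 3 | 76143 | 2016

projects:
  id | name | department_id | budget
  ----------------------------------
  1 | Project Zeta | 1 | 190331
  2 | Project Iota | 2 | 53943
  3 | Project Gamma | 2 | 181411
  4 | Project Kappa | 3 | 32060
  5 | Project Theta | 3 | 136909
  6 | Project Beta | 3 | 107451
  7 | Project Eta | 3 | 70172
SELECT name, salary, hire_year FROM employees WHERE salary > 78789 OR hire_year <= 2022

Execution result:
name | salary | hire_year
Henry Brown | 84691 | 2023
Alice Wilson | 100147 | 2017
Sam Garcia | 96604 | 2016
Carol Wilson | 131894 | 2023
David Johnson | 83858 | 2017
Henry Johnson | 108847 | 2019
Henry Williams | 65403 | 2016
Frank Davis | 134325 | 2020
Kate Jones | 97063 | 2020
Eve Miller | 63947 | 2016
Carol Johnson | 52872 | 2015
David Jones | 112023 | 2019
David Smith | 42415 | 2021
Mia Jones | 97784 | 2017
Noah Wilson | 76143 | 2016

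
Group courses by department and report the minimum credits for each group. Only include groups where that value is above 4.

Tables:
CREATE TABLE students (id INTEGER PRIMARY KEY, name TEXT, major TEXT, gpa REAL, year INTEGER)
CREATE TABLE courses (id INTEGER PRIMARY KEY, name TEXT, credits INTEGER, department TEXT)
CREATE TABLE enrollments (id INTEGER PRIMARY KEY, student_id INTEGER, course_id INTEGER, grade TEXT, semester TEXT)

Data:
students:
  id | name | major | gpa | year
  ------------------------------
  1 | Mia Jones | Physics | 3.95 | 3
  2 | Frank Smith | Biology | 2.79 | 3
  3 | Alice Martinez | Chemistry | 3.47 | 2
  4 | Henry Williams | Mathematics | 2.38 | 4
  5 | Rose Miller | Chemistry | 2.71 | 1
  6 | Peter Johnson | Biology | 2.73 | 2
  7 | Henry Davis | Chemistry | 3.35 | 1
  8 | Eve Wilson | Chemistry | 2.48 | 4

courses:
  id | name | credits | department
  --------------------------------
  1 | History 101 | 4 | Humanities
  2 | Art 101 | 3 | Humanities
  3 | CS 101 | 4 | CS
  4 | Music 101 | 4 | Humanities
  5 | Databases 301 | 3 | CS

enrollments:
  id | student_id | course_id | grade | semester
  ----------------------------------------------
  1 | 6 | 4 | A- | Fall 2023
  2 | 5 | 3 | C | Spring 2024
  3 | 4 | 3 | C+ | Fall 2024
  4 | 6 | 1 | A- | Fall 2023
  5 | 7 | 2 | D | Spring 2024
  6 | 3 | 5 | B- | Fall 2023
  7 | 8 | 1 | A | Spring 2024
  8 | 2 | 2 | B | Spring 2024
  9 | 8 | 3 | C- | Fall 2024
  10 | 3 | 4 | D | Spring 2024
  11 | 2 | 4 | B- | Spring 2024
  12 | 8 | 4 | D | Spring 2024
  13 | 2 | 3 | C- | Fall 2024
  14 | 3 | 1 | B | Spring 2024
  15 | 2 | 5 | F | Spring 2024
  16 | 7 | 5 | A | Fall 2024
SELECT department, MIN(credits) AS min_credits FROM courses GROUP BY department HAVING MIN(credits) > 4

Execution result:
(no rows)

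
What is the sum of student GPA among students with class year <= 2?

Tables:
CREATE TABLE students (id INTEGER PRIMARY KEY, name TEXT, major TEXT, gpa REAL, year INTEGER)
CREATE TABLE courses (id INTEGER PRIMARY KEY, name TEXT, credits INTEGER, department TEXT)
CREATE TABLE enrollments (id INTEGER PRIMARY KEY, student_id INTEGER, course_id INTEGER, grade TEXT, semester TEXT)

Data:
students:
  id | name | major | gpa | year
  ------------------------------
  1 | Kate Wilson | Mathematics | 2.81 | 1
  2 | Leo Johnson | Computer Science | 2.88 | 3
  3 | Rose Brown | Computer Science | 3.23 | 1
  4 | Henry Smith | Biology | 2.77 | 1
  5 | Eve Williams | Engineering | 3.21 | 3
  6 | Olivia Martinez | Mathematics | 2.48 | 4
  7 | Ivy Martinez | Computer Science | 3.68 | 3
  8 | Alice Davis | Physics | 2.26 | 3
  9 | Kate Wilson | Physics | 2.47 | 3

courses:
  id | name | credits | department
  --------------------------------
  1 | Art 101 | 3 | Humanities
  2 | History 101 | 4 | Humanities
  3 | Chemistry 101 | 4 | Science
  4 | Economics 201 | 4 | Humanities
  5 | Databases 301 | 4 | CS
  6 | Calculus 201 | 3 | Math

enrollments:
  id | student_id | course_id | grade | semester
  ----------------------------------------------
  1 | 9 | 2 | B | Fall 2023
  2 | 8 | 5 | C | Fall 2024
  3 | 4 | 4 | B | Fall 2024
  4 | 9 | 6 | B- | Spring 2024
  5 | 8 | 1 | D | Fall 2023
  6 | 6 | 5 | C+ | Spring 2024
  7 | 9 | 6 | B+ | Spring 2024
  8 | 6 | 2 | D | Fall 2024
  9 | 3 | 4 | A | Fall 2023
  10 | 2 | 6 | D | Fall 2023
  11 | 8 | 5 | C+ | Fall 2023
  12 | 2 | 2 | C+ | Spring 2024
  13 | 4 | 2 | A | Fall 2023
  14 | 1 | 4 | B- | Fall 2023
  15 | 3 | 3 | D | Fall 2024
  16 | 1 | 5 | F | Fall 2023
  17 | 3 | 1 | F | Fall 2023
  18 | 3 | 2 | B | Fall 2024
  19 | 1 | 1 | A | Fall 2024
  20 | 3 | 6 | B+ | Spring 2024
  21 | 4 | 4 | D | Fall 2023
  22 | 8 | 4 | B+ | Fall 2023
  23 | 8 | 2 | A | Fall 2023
SELECT SUM(gpa) FROM students WHERE year <= 2

Execution result:
8.81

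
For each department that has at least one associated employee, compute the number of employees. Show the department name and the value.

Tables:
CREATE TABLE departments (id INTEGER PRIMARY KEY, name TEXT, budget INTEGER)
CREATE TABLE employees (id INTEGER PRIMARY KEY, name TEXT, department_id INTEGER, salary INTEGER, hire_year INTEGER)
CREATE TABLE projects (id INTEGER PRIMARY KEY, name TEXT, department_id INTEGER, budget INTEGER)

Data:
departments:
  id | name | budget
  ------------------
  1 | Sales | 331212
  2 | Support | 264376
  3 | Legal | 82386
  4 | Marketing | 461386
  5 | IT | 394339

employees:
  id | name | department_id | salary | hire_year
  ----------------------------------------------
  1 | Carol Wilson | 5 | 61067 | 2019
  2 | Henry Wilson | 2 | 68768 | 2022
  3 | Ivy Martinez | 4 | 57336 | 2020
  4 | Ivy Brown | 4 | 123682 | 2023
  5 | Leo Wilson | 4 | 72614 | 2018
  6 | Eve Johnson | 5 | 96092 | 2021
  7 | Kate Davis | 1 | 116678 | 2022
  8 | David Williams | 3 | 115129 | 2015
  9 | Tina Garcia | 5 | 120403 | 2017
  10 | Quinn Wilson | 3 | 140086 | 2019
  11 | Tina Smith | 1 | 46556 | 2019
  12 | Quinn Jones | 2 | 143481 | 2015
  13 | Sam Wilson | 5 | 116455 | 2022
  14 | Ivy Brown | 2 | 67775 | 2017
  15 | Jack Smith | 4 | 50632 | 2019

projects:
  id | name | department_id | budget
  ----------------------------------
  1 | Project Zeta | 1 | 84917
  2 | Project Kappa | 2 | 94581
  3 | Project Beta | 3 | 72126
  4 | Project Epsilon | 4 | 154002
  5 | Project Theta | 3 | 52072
SELECT p.name, COUNT(*) AS n FROM employees c JOIN departments p ON c.department_id = p.id GROUP BY p.id, p.name

Execution result:
name | n
Sales | 2
Support | 3
Legal | 2
Marketing | 4
IT | 4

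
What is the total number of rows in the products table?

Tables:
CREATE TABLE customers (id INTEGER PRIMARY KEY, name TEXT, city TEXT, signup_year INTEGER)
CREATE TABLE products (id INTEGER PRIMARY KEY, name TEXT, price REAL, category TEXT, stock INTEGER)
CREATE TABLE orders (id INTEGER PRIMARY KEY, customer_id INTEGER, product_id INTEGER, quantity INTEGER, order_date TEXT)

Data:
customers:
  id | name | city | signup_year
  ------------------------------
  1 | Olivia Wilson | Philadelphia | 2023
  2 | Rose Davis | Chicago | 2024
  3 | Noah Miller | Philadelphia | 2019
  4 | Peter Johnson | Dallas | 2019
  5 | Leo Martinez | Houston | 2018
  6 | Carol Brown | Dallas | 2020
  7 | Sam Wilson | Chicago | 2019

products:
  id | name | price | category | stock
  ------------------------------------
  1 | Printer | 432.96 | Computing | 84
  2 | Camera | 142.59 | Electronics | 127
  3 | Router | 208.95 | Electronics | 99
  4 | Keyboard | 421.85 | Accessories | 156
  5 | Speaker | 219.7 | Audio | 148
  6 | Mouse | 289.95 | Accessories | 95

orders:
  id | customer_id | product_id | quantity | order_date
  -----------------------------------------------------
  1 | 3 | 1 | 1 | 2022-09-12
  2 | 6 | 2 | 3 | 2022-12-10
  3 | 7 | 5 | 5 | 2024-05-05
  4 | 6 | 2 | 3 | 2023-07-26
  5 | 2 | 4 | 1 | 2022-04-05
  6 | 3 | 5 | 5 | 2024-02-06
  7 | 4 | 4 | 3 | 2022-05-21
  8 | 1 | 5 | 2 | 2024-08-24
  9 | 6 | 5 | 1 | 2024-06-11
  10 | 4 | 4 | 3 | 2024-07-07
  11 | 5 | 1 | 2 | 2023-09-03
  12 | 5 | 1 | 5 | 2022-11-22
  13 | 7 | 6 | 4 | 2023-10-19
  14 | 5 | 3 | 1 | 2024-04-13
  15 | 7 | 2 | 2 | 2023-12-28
SELECT COUNT(*) FROM products

Execution result:
6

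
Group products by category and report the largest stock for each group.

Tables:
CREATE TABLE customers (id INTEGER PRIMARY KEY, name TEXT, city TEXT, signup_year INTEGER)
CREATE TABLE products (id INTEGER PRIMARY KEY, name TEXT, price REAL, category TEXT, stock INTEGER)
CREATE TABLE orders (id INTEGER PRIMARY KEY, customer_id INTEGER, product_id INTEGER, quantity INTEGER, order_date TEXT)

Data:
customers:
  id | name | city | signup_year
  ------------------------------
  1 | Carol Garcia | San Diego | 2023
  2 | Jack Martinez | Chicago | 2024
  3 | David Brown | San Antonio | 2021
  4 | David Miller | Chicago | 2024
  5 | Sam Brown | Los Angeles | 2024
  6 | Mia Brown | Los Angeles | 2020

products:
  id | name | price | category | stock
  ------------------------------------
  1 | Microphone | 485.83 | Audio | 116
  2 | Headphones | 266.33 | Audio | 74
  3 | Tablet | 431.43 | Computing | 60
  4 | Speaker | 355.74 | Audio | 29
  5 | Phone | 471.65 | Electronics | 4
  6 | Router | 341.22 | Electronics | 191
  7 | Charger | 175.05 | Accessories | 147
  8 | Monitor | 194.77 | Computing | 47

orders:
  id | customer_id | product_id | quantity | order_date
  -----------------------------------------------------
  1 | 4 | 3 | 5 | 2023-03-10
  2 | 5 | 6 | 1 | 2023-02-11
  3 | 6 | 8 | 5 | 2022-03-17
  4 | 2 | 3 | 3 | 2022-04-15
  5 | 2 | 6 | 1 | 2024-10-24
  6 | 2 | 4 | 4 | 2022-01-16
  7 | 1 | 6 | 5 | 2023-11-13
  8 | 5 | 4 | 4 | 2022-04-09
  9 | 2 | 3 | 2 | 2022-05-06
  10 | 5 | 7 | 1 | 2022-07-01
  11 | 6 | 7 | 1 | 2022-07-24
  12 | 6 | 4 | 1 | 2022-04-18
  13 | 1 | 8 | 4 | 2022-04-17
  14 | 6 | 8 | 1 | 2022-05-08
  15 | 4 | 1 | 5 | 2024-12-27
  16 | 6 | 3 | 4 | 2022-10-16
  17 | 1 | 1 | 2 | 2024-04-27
SELECT category, MAX(stock) AS max_stock FROM products GROUP BY category

Execution result:
category | max_stock
Accessories | 147
Audio | 116
Computing | 60
Electronics | 191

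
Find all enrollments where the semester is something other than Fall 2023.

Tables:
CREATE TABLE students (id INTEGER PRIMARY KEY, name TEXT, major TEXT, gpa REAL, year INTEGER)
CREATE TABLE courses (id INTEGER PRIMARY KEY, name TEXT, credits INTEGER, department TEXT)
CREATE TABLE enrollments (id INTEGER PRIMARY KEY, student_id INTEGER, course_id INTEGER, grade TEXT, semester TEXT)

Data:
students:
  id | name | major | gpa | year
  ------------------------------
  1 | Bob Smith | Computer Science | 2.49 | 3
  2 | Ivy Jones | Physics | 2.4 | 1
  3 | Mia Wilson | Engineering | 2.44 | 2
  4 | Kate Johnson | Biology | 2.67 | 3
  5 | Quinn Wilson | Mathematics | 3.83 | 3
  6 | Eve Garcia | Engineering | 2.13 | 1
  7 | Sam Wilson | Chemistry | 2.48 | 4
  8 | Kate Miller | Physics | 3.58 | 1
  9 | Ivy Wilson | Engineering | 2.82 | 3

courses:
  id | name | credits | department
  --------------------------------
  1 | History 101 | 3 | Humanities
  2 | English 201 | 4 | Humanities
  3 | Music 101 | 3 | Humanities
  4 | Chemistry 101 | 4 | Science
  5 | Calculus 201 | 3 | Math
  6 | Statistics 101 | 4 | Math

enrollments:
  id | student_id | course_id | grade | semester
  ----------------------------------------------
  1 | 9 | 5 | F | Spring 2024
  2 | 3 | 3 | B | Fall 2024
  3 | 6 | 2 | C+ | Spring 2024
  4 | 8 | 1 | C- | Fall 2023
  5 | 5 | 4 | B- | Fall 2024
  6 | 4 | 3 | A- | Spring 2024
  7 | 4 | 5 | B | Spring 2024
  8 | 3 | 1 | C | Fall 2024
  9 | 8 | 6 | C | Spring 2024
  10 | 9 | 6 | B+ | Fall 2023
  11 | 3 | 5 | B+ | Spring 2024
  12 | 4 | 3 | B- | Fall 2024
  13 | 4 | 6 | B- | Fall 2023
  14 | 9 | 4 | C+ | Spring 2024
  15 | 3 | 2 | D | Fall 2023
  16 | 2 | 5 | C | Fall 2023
SELECT id, semester FROM enrollments WHERE semester <> 'Fall 2023'

Execution result:
id | semester
1 | Spring 2024
2 | Fall 2024
3 | Spring 2024
5 | Fall 2024
6 | Spring 2024
7 | Spring 2024
8 | Fall 2024
9 | Spring 2024
11 | Spring 2024
12 | Fall 2024
14 | Spring 2024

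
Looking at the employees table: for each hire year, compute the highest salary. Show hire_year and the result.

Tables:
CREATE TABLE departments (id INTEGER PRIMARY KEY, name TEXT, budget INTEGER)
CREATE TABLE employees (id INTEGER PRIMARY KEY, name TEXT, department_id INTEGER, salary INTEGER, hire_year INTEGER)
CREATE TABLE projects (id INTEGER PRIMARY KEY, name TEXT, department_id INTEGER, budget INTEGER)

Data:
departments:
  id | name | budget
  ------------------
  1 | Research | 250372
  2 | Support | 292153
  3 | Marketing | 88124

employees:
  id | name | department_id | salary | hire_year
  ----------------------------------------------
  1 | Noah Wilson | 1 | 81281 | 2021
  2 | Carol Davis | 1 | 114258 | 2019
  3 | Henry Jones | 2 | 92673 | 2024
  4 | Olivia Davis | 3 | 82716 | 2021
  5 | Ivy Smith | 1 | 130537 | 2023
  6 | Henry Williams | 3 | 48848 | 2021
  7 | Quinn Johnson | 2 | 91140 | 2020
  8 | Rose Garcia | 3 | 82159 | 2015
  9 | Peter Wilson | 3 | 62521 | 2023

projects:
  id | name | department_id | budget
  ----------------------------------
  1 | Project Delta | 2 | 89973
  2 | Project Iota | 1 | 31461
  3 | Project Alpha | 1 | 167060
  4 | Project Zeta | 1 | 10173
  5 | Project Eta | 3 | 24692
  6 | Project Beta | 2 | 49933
SELECT hire_year, MAX(salary) AS max_salary FROM employees GROUP BY hire_year

Execution result:
hire_year | max_salary
2015 | 82159
2019 | 114258
2020 | 91140
2021 | 82716
2023 | 130537
2024 | 92673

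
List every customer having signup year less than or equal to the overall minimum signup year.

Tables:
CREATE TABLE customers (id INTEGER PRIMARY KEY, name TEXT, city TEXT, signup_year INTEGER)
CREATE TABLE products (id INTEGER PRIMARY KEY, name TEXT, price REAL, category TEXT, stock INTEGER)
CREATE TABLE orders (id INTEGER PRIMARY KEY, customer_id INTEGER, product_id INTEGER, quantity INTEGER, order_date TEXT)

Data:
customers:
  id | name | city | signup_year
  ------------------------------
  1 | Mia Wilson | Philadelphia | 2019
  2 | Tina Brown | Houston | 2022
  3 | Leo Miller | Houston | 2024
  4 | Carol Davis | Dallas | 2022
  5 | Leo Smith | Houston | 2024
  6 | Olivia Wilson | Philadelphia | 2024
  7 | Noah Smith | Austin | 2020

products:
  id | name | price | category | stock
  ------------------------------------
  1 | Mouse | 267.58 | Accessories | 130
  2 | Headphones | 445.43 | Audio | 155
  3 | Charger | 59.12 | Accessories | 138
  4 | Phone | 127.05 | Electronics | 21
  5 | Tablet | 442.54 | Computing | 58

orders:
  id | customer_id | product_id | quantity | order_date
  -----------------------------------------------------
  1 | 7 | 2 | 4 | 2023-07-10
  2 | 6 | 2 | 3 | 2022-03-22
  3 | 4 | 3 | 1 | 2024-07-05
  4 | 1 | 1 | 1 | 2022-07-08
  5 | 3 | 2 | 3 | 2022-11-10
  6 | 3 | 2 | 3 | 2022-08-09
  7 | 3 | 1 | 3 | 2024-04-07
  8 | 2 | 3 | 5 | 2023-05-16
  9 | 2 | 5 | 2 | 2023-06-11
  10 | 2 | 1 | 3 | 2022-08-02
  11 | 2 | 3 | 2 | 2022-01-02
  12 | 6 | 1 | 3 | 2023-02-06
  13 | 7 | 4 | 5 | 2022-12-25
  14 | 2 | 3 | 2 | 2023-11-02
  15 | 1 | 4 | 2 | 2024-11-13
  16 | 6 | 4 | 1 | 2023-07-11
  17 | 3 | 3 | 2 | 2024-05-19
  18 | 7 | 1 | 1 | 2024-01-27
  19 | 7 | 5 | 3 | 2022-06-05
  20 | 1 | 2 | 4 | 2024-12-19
SELECT name, signup_year FROM customers WHERE signup_year <= (SELECT MIN(signup_year) FROM customers)

Execution result:
name | signup_year
Mia Wilson | 2019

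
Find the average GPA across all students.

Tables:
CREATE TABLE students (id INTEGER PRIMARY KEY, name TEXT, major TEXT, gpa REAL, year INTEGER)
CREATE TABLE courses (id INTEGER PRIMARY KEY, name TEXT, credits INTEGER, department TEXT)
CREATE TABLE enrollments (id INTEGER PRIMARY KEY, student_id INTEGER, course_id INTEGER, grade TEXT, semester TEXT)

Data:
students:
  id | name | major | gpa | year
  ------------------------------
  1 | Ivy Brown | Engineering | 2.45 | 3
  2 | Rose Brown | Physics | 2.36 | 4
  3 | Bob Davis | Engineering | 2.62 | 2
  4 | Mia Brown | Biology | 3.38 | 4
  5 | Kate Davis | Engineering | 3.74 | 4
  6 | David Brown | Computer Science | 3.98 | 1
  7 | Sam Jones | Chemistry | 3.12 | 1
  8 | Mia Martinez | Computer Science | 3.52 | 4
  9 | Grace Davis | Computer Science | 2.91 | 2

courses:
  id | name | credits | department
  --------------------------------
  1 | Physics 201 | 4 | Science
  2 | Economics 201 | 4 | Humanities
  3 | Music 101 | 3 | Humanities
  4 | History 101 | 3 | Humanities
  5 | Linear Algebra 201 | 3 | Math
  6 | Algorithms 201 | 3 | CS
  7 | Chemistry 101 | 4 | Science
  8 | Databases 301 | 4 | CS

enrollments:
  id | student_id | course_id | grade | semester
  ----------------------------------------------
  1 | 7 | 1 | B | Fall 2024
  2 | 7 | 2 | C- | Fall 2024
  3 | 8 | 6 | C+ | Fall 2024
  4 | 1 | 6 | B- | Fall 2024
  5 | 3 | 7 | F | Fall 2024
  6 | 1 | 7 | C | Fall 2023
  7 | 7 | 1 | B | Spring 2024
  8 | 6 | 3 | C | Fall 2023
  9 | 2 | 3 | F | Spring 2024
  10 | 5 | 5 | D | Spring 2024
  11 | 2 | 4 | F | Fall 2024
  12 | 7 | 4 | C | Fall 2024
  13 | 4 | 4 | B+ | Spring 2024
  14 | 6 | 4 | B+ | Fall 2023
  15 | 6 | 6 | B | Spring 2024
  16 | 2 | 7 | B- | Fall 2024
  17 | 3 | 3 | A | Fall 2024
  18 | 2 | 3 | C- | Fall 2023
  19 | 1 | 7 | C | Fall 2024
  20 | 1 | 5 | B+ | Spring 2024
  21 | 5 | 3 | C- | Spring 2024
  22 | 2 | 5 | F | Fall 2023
SELECT AVG(gpa) FROM students

Execution result:
3.12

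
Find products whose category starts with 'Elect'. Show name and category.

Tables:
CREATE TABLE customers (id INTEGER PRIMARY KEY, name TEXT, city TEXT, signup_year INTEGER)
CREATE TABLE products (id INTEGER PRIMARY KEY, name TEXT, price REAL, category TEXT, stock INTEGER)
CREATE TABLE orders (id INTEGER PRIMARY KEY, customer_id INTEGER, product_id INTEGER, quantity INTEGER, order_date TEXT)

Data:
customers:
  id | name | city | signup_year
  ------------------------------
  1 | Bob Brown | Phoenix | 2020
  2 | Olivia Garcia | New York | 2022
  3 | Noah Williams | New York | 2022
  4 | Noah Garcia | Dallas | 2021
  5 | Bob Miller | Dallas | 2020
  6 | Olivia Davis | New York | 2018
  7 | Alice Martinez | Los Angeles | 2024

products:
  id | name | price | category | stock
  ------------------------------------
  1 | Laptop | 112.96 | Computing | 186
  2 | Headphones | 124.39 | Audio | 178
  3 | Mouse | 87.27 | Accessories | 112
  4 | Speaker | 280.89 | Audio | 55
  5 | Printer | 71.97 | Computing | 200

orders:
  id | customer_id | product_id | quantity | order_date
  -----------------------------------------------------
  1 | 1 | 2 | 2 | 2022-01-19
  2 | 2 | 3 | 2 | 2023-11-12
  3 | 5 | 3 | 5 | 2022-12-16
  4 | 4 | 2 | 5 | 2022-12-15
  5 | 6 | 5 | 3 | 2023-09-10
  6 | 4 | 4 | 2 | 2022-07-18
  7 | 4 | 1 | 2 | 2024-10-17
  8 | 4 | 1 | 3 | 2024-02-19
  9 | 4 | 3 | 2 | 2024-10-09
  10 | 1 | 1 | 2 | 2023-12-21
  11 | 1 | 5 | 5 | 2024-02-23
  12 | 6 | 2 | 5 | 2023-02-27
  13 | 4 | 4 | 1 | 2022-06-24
SELECT name, category FROM products WHERE category LIKE 'Elect%'

Execution result:
(no rows)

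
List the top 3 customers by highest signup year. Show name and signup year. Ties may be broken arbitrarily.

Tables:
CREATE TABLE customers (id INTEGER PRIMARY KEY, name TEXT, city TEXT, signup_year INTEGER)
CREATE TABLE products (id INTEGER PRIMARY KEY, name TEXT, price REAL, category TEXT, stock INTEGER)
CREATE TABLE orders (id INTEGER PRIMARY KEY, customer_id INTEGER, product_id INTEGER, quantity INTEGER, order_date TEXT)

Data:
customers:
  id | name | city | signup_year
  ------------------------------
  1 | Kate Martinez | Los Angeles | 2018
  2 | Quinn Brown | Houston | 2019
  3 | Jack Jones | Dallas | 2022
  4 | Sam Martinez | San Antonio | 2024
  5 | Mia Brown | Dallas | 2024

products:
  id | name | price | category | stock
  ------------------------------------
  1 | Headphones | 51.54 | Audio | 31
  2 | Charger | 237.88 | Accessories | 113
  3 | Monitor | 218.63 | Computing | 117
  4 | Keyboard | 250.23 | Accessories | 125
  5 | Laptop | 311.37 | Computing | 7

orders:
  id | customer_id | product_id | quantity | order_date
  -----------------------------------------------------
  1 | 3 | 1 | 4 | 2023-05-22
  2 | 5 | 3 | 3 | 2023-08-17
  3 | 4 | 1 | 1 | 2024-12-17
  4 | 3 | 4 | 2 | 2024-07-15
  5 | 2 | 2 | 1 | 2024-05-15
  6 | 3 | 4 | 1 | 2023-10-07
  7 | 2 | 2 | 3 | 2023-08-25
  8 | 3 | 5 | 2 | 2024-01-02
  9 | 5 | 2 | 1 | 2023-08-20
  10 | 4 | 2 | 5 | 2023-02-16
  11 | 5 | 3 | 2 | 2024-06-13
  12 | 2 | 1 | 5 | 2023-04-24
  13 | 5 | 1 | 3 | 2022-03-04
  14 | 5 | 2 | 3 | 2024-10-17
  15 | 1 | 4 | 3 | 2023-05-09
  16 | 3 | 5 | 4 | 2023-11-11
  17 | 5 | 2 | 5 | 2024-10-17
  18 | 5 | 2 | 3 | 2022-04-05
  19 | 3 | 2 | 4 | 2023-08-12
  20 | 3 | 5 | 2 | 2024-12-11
SELECT name, signup_year FROM customers ORDER BY signup_year DESC LIMIT 3

Execution result:
name | signup_year
Sam Martinez | 2024
Mia Brown | 2024
Jack Jones | 2022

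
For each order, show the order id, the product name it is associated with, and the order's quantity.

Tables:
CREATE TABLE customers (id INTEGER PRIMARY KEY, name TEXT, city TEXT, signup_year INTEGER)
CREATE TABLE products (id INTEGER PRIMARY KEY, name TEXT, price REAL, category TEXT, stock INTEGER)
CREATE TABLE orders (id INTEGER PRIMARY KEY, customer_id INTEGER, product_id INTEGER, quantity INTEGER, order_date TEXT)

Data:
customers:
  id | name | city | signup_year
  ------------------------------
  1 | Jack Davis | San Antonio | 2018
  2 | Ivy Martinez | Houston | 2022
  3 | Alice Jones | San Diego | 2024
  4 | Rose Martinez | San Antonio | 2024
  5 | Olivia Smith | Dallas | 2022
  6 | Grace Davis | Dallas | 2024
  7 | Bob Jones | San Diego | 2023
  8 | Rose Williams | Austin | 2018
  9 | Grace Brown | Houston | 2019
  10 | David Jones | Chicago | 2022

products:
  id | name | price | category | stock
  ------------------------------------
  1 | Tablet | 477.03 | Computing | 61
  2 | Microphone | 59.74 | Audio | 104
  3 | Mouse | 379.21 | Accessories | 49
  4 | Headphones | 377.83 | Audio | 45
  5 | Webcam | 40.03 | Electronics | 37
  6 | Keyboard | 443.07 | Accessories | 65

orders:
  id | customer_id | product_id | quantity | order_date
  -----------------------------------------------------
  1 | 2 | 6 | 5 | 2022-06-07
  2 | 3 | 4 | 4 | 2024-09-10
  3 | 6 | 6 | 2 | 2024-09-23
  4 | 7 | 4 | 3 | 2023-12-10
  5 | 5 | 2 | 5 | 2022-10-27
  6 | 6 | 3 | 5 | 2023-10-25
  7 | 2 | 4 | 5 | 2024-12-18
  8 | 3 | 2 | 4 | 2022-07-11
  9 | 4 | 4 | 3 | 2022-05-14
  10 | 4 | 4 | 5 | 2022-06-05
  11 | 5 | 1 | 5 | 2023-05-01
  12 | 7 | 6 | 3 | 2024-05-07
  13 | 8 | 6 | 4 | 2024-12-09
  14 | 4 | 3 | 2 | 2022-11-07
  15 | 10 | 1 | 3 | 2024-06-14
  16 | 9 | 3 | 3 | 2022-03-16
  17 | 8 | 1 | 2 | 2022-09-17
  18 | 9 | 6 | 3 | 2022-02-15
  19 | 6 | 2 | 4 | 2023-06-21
SELECT c.id, p.name AS product, c.quantity FROM orders c JOIN products p ON c.product_id = p.id

Execution result:
id | product | quantity
1 | Keyboard | 5
2 | Headphones | 4
3 | Keyboard | 2
4 | Headphones | 3
5 | Microphone | 5
6 | Mouse | 5
7 | Headphones | 5
8 | Microphone | 4
9 | Headphones | 3
10 | Headphones | 5
11 | Tablet | 5
12 | Keyboard | 3
13 | Keyboard | 4
14 | Mouse | 2
15 | Tablet | 3
16 | Mouse | 3
17 | Tablet | 2
18 | Keyboard | 3
19 | Microphone | 4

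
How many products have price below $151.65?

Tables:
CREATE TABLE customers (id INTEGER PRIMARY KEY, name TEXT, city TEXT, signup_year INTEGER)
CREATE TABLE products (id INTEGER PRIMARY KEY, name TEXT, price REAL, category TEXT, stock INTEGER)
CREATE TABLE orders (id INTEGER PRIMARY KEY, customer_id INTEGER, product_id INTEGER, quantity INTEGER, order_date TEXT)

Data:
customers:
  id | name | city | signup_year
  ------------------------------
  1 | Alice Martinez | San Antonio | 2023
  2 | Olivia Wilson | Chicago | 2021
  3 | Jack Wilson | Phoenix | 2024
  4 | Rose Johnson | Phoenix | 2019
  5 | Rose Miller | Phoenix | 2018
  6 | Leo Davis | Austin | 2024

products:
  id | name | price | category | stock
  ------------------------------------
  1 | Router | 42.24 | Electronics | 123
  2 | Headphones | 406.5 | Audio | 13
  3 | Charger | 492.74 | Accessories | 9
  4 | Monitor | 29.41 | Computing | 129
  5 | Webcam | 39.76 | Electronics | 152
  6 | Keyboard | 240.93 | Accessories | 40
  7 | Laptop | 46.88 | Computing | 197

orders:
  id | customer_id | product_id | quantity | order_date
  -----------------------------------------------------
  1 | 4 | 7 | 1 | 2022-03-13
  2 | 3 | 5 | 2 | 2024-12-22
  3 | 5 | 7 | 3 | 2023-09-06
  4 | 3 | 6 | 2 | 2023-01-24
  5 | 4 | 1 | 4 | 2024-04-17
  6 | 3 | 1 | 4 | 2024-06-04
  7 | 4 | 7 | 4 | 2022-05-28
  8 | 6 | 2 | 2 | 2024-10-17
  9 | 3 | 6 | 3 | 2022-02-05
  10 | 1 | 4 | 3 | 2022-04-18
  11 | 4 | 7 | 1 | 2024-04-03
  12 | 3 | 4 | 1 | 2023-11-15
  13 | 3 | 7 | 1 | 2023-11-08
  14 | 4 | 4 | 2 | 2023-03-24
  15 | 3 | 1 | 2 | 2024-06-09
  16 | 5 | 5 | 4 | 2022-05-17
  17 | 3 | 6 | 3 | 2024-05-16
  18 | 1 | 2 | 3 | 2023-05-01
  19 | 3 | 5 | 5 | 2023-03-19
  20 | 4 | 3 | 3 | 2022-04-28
SELECT COUNT(*) FROM products WHERE price < 151.65

Execution result:
4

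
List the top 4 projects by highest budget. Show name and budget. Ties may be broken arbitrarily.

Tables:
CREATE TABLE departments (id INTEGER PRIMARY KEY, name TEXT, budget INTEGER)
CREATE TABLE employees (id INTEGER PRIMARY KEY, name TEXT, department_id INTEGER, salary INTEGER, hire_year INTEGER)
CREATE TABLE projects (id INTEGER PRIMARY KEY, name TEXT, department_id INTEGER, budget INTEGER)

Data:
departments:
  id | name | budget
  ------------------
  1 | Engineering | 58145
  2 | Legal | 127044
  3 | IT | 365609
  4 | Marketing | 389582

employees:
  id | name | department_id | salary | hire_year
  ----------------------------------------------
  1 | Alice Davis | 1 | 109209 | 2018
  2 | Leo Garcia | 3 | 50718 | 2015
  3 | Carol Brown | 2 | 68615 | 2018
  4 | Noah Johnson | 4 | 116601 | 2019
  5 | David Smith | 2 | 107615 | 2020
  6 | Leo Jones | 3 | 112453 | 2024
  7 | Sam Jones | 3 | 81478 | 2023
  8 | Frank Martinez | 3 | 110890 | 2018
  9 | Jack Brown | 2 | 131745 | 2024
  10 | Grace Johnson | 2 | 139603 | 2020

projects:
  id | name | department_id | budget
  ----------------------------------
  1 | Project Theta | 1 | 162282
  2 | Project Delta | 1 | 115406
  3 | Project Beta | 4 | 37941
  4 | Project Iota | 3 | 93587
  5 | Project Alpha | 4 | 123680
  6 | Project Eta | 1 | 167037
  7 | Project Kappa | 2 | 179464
SELECT name, budget FROM projects ORDER BY budget DESC LIMIT 4

Execution result:
name | budget
Project Kappa | 179464
Project Eta | 167037
Project Theta | 162282
Project Alpha | 123680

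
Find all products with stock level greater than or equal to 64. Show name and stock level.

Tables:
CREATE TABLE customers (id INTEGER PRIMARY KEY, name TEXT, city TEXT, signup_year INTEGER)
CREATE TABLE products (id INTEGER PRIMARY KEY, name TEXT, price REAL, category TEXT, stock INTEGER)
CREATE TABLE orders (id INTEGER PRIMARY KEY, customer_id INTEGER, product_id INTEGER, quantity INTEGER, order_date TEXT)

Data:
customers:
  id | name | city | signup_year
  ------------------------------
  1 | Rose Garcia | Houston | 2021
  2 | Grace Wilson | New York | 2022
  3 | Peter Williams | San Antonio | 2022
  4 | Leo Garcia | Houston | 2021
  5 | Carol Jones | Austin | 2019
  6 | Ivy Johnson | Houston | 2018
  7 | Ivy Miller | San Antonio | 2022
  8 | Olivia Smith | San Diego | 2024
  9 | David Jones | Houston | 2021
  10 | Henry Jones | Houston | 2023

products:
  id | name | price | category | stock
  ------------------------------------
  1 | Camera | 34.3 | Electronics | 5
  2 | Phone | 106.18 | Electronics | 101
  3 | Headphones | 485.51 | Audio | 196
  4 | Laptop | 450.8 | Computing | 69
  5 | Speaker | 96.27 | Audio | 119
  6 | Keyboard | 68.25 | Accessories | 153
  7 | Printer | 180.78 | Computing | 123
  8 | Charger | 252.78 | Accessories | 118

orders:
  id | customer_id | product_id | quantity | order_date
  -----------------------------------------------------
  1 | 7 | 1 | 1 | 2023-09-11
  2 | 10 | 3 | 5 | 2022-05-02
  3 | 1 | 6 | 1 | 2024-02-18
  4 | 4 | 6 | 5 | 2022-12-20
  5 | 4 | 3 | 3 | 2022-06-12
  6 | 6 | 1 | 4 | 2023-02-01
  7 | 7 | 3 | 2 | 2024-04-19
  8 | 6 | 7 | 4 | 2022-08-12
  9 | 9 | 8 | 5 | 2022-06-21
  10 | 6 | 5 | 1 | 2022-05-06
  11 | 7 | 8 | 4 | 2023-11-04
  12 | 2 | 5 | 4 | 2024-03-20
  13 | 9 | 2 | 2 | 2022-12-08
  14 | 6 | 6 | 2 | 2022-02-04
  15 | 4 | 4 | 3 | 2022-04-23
SELECT name, stock FROM products WHERE stock >= 64

Execution result:
name | stock
Phone | 101
Headphones | 196
Laptop | 69
Speaker | 119
Keyboard | 153
Printer | 123
Charger | 118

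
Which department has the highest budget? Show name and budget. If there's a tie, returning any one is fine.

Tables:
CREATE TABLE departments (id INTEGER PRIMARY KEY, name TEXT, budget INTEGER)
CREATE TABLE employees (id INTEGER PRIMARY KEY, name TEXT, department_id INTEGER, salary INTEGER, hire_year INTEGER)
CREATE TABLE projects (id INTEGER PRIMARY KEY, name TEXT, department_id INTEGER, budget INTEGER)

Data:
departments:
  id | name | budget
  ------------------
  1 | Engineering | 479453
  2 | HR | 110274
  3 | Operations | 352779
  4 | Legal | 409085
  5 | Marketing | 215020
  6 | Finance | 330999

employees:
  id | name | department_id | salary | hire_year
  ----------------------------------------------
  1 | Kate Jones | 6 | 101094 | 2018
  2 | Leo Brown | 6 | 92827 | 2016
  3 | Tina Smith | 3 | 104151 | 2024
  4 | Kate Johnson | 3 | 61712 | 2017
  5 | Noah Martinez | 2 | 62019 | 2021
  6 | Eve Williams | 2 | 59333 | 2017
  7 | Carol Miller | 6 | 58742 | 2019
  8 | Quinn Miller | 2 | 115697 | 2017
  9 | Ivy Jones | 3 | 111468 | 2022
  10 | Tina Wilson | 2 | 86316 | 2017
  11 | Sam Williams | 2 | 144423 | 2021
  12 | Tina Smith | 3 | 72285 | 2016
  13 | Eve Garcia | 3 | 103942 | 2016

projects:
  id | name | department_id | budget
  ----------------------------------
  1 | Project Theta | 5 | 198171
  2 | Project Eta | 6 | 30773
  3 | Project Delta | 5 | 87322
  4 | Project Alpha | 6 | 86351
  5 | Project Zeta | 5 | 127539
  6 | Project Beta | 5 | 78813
SELECT name, budget FROM departments ORDER BY budget DESC LIMIT 1

Execution result:
name | budget
Engineering | 479453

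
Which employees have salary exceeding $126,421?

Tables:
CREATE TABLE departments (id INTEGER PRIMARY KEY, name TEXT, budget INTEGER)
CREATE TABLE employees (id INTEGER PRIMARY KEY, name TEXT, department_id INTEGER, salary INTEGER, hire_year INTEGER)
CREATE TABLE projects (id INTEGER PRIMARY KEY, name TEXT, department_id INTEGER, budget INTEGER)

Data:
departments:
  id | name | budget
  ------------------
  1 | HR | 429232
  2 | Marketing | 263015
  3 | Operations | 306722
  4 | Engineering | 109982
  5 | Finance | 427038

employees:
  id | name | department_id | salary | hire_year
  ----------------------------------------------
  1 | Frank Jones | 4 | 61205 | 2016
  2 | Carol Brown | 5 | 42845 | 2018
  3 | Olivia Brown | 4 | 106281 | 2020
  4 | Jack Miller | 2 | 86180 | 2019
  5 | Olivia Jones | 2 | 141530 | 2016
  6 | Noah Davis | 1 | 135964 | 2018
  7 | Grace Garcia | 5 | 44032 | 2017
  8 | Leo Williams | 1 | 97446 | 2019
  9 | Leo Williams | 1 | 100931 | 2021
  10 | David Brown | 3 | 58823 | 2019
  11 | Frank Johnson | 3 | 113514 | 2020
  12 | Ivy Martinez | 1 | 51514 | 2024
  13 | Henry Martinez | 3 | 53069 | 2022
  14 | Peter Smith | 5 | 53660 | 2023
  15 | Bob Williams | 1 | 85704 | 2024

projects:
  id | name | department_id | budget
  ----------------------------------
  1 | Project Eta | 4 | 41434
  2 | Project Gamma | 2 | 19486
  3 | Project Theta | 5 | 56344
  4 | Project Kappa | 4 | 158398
SELECT name, salary FROM employees WHERE salary > 126421

Execution result:
name | salary
Olivia Jones | 141530
Noah Davis | 135964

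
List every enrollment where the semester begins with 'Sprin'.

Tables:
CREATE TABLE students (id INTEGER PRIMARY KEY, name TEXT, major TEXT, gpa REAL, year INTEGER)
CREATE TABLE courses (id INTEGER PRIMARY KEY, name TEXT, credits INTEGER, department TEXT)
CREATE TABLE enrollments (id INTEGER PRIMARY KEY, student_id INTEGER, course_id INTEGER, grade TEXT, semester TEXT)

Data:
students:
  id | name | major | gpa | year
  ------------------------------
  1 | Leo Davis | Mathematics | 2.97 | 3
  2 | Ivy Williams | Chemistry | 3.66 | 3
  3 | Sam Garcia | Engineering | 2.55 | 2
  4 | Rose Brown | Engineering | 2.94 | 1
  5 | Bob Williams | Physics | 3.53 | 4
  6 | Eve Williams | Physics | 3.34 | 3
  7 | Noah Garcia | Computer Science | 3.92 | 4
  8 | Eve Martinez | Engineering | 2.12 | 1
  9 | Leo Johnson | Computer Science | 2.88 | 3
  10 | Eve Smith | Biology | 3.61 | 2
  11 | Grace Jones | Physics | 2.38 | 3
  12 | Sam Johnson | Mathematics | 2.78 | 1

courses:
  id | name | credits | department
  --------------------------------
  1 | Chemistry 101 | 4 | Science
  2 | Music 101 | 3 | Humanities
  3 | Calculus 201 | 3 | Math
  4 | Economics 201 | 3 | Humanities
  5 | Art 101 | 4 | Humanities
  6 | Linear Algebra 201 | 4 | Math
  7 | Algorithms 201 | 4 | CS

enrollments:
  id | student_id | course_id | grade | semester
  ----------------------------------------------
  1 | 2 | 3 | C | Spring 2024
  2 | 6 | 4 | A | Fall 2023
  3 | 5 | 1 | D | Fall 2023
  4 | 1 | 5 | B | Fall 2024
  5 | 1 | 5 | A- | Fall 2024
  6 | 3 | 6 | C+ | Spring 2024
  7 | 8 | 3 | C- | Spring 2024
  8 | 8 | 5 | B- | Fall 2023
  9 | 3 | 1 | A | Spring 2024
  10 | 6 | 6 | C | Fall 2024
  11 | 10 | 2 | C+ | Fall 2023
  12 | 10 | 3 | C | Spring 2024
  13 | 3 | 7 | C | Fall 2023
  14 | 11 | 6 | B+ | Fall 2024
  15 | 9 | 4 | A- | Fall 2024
SELECT id, semester FROM enrollments WHERE semester LIKE 'Sprin%'

Execution result:
id | semester
1 | Spring 2024
6 | Spring 2024
7 | Spring 2024
9 | Spring 2024
12 | Spring 2024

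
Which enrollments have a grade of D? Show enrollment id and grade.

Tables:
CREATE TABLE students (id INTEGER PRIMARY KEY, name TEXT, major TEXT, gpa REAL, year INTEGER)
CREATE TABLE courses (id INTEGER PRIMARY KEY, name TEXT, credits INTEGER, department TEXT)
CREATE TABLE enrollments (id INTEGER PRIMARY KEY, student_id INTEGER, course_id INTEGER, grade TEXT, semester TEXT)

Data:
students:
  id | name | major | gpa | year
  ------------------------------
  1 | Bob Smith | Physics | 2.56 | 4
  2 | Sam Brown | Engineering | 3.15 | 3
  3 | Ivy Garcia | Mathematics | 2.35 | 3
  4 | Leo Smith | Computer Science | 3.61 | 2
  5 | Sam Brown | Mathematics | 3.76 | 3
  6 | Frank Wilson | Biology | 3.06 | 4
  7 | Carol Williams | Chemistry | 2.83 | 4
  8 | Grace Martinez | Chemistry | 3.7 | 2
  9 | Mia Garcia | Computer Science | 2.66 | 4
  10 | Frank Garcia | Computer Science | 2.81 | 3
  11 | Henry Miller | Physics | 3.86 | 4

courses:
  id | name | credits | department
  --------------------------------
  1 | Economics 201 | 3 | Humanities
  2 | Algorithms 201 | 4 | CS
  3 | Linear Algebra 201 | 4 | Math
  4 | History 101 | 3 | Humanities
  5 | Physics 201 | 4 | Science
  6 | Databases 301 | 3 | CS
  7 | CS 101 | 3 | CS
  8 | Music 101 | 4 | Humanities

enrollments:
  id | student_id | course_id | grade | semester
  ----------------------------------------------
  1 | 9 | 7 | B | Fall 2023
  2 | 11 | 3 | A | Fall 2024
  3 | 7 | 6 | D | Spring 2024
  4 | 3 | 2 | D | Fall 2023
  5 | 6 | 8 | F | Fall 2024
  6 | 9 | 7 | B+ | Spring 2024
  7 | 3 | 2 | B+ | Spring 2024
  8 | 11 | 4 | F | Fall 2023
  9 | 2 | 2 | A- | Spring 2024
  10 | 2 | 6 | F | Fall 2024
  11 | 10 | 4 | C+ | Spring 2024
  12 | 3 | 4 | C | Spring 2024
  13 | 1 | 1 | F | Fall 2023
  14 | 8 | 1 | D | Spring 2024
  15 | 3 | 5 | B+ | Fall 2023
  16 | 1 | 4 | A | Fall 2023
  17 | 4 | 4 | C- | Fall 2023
SELECT id, grade FROM enrollments WHERE grade = 'D'

Execution result:
id | grade
3 | D
4 | D
14 | D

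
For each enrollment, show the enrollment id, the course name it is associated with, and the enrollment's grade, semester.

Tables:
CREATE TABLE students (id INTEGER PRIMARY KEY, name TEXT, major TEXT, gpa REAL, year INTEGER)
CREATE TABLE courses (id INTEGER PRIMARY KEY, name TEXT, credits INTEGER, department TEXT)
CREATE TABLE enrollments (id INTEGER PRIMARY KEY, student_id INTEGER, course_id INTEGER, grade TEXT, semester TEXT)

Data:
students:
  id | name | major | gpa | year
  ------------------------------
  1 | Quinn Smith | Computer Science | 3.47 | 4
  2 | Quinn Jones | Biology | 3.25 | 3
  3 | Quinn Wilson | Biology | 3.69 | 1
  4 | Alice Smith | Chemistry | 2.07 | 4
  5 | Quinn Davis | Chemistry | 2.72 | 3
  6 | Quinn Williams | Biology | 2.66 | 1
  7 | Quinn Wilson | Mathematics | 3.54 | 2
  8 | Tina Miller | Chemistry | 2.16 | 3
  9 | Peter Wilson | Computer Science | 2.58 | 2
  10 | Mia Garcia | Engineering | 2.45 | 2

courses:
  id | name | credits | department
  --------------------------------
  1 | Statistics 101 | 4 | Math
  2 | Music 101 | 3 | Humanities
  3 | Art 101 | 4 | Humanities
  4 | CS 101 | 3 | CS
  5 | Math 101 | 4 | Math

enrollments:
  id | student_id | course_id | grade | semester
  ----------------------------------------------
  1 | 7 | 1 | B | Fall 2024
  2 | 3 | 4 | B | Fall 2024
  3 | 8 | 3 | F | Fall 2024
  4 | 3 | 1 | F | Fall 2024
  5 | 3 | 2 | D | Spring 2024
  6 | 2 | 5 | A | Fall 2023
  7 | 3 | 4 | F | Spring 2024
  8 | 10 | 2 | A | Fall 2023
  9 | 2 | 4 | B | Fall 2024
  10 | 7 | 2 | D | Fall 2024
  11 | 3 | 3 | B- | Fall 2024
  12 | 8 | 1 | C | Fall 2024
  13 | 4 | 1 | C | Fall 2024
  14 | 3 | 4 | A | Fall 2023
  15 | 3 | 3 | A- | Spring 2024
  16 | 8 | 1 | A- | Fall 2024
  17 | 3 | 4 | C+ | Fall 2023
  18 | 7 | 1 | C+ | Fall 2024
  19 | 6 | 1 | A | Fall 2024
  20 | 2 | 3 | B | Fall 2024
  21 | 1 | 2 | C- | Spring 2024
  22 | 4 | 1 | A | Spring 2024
SELECT c.id, p.name AS course, c.grade, c.semester FROM enrollments c JOIN courses p ON c.course_id = p.id

Execution result:
id | course | grade | semester
1 | Statistics 101 | B | Fall 2024
2 | CS 101 | B | Fall 2024
3 | Art 101 | F | Fall 2024
4 | Statistics 101 | F | Fall 2024
5 | Music 101 | D | Spring 2024
6 | Math 101 | A | Fall 2023
7 | CS 101 | F | Spring 2024
8 | Music 101 | A | Fall 2023
9 | CS 101 | B | Fall 2024
10 | Music 101 | D | Fall 2024
11 | Art 101 | B- | Fall 2024
12 | Statistics 101 | C | Fall 2024
13 | Statistics 101 | C | Fall 2024
14 | CS 101 | A | Fall 2023
15 | Art 101 | A- | Spring 2024
16 | Statistics 101 | A- | Fall 2024
17 | CS 101 | C+ | Fall 2023
18 | Statistics 101 | C+ | Fall 2024
19 | Statistics 101 | A | Fall 2024
20 | Art 101 | B | Fall 2024
21 | Music 101 | C- | Spring 2024
22 | Statistics 101 | A | Spring 2024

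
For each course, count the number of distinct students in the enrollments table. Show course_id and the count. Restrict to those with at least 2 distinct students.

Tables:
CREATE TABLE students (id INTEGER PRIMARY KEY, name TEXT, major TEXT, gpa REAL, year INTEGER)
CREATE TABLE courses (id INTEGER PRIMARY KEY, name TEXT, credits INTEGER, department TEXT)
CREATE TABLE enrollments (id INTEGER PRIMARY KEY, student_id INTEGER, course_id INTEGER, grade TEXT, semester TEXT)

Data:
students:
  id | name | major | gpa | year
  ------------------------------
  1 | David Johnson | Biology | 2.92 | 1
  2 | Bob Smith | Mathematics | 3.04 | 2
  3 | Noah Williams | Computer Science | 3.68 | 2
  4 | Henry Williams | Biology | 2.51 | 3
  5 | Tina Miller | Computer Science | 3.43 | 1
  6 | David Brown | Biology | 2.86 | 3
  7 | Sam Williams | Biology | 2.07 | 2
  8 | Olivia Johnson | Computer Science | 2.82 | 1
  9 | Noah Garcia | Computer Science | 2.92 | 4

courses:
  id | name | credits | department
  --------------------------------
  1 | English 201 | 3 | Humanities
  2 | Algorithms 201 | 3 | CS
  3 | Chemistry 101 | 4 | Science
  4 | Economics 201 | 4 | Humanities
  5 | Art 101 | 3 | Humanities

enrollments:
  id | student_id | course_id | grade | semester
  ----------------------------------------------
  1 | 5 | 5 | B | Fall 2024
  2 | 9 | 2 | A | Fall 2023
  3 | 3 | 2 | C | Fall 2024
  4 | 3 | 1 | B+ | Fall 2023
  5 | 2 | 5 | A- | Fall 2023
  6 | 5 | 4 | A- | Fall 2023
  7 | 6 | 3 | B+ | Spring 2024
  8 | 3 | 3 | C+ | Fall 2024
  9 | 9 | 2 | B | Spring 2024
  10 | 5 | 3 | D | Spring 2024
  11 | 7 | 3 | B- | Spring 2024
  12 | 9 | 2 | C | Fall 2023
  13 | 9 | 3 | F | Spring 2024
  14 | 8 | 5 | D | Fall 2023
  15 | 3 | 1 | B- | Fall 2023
SELECT course_id, COUNT(DISTINCT student_id) AS distinct_student_count FROM enrollments GROUP BY course_id HAVING COUNT(DISTINCT student_id) >= 2

Execution result:
course_id | distinct_student_count
2 | 2
3 | 5
5 | 3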